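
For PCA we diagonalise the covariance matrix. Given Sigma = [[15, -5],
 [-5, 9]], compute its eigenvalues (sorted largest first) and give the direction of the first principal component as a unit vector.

Step 1 — characteristic polynomial of 2×2 Sigma:
  det(Sigma - λI) = λ² - trace · λ + det = 0.
  trace = 15 + 9 = 24, det = 15·9 - (-5)² = 110.
Step 2 — discriminant:
  Δ = trace² - 4·det = 576 - 440 = 136.
Step 3 — eigenvalues:
  λ = (trace ± √Δ)/2 = (24 ± 11.6619)/2,
  λ_1 = 17.831,  λ_2 = 6.169.

Step 4 — unit eigenvector for λ_1: solve (Sigma - λ_1 I)v = 0. First row:
  (15 - 17.831)·v_x + (-5)·v_y = 0, i.e. (-2.831)·v_x + (-5)·v_y = 0,
  so v ∝ (b, λ_1 - a) = (-5, 2.831); multiply by -1 so the first entry is positive: u = (5, -2.831).
  ||u|| = √((5)² + (-2.831)²) = √(33.0143) ≈ 5.7458,
  v_1 = u/||u|| ≈ (0.8702, -0.4927) (||v_1|| = 1).

λ_1 = 17.831,  λ_2 = 6.169;  v_1 ≈ (0.8702, -0.4927)


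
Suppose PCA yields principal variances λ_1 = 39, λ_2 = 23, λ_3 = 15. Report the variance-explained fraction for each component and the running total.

Step 1 — total variance = trace(Sigma) = Σ λ_i = 39 + 23 + 15 = 77.

Step 2 — fraction explained by component i = λ_i / Σ λ:
  PC1: 39/77 = 0.5065
  PC2: 23/77 = 0.2987
  PC3: 15/77 = 0.1948

Step 3 — cumulative fraction after k components = (λ_1 + ... + λ_k) / Σ λ:
  k = 1: 39/77 = 0.5065
  k = 2: (39 + 23)/77 = 62/77 = 0.8052
  k = 3: (39 + 23 + 15)/77 = 77/77 = 1

Summary (fraction, with percent):

explained: PC1 0.5065 (50.65%), PC2 0.2987 (29.87%), PC3 0.1948 (19.48%);  cumulative: 0.5065, 0.8052, 1


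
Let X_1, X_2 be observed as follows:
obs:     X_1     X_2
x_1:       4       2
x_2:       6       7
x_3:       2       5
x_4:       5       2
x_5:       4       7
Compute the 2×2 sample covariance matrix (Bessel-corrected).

Step 1 — column means:
  mean(X_1) = (4 + 6 + 2 + 5 + 4) / 5 = 21/5 = 4.2
  mean(X_2) = (2 + 7 + 5 + 2 + 7) / 5 = 23/5 = 4.6

Step 2 — sample covariance S[i,j] = (1/(n-1)) · Σ_k (x_{k,i} - mean_i) · (x_{k,j} - mean_j), with n-1 = 4.
  S[X_1,X_1] = ((-0.2)·(-0.2) + (1.8)·(1.8) + (-2.2)·(-2.2) + (0.8)·(0.8) + (-0.2)·(-0.2)) / 4 = 8.8/4 = 2.2
  S[X_1,X_2] = ((-0.2)·(-2.6) + (1.8)·(2.4) + (-2.2)·(0.4) + (0.8)·(-2.6) + (-0.2)·(2.4)) / 4 = 1.4/4 = 0.35
  S[X_2,X_2] = ((-2.6)·(-2.6) + (2.4)·(2.4) + (0.4)·(0.4) + (-2.6)·(-2.6) + (2.4)·(2.4)) / 4 = 25.2/4 = 6.3

S is symmetric (S[j,i] = S[i,j]). Assembling:

S = [[2.2, 0.35],
 [0.35, 6.3]]


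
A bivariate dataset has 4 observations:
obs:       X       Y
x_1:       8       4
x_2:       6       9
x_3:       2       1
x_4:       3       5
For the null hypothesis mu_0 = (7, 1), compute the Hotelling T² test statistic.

Step 1 — sample mean vector:
  mean(X) = (8 + 6 + 2 + 3) / 4 = 19/4 = 4.75
  mean(Y) = (4 + 9 + 1 + 5) / 4 = 19/4 = 4.75
  x̄ = (4.75, 4.75),  deviation x̄ - mu_0 = (4.75, 4.75) - (7, 1) = (-2.25, 3.75).

Step 2 — sample covariance matrix, S[i,j] = (1/(n-1)) · Σ_k (x_{k,i} - mean_i) · (x_{k,j} - mean_j), divisor n-1 = 3:
  S[X,X] = ((3.25)·(3.25) + (1.25)·(1.25) + (-2.75)·(-2.75) + (-1.75)·(-1.75)) / 3 = 22.75/3 = 7.5833
  S[X,Y] = ((3.25)·(-0.75) + (1.25)·(4.25) + (-2.75)·(-3.75) + (-1.75)·(0.25)) / 3 = 12.75/3 = 4.25
  S[Y,Y] = ((-0.75)·(-0.75) + (4.25)·(4.25) + (-3.75)·(-3.75) + (0.25)·(0.25)) / 3 = 32.75/3 = 10.9167
  S = [[7.5833, 4.25],
 [4.25, 10.9167]].

Step 3 — invert S. det(S) = 7.5833·10.9167 - (4.25)² = 64.7222.
  S^{-1} = (1/det) · [[d, -b], [-b, a]] = [[0.1687, -0.0657],
 [-0.0657, 0.1172]].

Step 4 — quadratic form (x̄ - mu_0)^T · S^{-1} · (x̄ - mu_0):
  S^{-1} · (x̄ - mu_0) = (-0.6258, 0.5871),
  (x̄ - mu_0)^T · [...] = (-2.25)·(-0.6258) + (3.75)·(0.5871) = 3.6097.

Step 5 — scale by n: T² = 4 · 3.6097 = 14.4386.

T² ≈ 14.4386


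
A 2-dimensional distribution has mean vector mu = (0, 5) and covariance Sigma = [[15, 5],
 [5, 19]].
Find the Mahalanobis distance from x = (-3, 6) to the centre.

Step 1 — centre the observation: (x - mu) = (-3, 1).

Step 2 — invert Sigma. det(Sigma) = 15·19 - (5)² = 260.
  Sigma^{-1} = (1/det) · [[d, -b], [-b, a]] = [[0.0731, -0.0192],
 [-0.0192, 0.0577]].

Step 3 — form the quadratic (x - mu)^T · Sigma^{-1} · (x - mu):
  Sigma^{-1} · (x - mu) = (-0.2385, 0.1154).
  (x - mu)^T · [Sigma^{-1} · (x - mu)] = (-3)·(-0.2385) + (1)·(0.1154) = 0.8308.

Step 4 — take square root: d = √(0.8308) ≈ 0.9115.

d(x, mu) = √(0.8308) ≈ 0.9115


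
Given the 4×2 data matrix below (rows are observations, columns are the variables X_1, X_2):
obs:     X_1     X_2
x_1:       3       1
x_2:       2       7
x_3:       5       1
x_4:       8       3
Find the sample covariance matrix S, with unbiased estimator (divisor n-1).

Step 1 — column means:
  mean(X_1) = (3 + 2 + 5 + 8) / 4 = 18/4 = 4.5
  mean(X_2) = (1 + 7 + 1 + 3) / 4 = 12/4 = 3

Step 2 — sample covariance S[i,j] = (1/(n-1)) · Σ_k (x_{k,i} - mean_i) · (x_{k,j} - mean_j), with n-1 = 3.
  S[X_1,X_1] = ((-1.5)·(-1.5) + (-2.5)·(-2.5) + (0.5)·(0.5) + (3.5)·(3.5)) / 3 = 21/3 = 7
  S[X_1,X_2] = ((-1.5)·(-2) + (-2.5)·(4) + (0.5)·(-2) + (3.5)·(0)) / 3 = -8/3 = -2.6667
  S[X_2,X_2] = ((-2)·(-2) + (4)·(4) + (-2)·(-2) + (0)·(0)) / 3 = 24/3 = 8

S is symmetric (S[j,i] = S[i,j]). Assembling:

S = [[7, -2.6667],
 [-2.6667, 8]]


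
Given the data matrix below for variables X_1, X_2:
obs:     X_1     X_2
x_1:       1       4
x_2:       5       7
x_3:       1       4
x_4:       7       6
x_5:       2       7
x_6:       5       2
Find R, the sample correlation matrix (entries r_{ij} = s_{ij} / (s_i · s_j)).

Step 1 — column means:
  mean(X_1) = (1 + 5 + 1 + 7 + 2 + 5) / 6 = 21/6 = 3.5
  mean(X_2) = (4 + 7 + 4 + 6 + 7 + 2) / 6 = 30/6 = 5

Step 2 — sample variances and covariances s[i,j] = (1/(n-1)) · Σ_k (x_{k,i} - mean_i) · (x_{k,j} - mean_j), with n-1 = 5:
  s[X_1,X_1] = ((-2.5)·(-2.5) + (1.5)·(1.5) + (-2.5)·(-2.5) + (3.5)·(3.5) + (-1.5)·(-1.5) + (1.5)·(1.5)) / 5 = 31.5/5 = 6.3
  s[X_1,X_2] = ((-2.5)·(-1) + (1.5)·(2) + (-2.5)·(-1) + (3.5)·(1) + (-1.5)·(2) + (1.5)·(-3)) / 5 = 4/5 = 0.8
  s[X_2,X_2] = ((-1)·(-1) + (2)·(2) + (-1)·(-1) + (1)·(1) + (2)·(2) + (-3)·(-3)) / 5 = 20/5 = 4
  Sample standard deviations s_i = √(s[i,i]):
  s(X_1) = √(6.3) = 2.51
  s(X_2) = √(4) = 2

Step 3 — r_{ij} = s_{ij} / (s_i · s_j):
  r[X_1,X_1] = 1 (diagonal).
  r[X_1,X_2] = 0.8 / (2.51 · 2) = 0.8 / 5.02 = 0.1594
  r[X_2,X_2] = 1 (diagonal).

R is symmetric with unit diagonal. Assembling:

R = [[1, 0.1594],
 [0.1594, 1]]


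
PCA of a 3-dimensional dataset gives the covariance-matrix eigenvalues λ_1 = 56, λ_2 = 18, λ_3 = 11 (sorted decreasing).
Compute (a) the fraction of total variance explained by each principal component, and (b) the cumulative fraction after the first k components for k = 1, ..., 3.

Step 1 — total variance = trace(Sigma) = Σ λ_i = 56 + 18 + 11 = 85.

Step 2 — fraction explained by component i = λ_i / Σ λ:
  PC1: 56/85 = 0.6588
  PC2: 18/85 = 0.2118
  PC3: 11/85 = 0.1294

Step 3 — cumulative fraction after k components = (λ_1 + ... + λ_k) / Σ λ:
  k = 1: 56/85 = 0.6588
  k = 2: (56 + 18)/85 = 74/85 = 0.8706
  k = 3: (56 + 18 + 11)/85 = 85/85 = 1

Summary (fraction, with percent):

explained: PC1 0.6588 (65.88%), PC2 0.2118 (21.18%), PC3 0.1294 (12.94%);  cumulative: 0.6588, 0.8706, 1


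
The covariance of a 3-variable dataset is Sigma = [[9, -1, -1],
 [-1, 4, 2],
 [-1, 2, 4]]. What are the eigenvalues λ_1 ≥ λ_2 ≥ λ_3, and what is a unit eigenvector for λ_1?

Step 1 — characteristic polynomial p(λ) = det(λI - Sigma) = λ³ - tr·λ² + c_1·λ - det, where tr = trace, c_1 = sum of the principal 2×2 minors, det = det(Sigma):
  tr = 9 + 4 + 4 = 17,
  c_1 = (9·4 - (-1)²) + (9·4 - (-1)²) + (4·4 - (2)²) = 35 + 35 + 12 = 82,
  det = 9·(4·4 - (2)²) - (-1)·((-1)·4 - (2)·(-1)) + (-1)·((-1)·(2) - 4·(-1)) = 9·(12) - (-1)·(-2) + (-1)·(2) = 104.
  So p(λ) = λ³ - 17λ² + 82λ - 104.
Step 2 — look for an integer root (rational root theorem: any rational root is an integer divisor of 104). Testing λ = 2:
  p(2) = 8 - 68 + 164 - 104 = 0  ✓
  Dividing out (λ - 2): p(λ) = (λ - 2)(λ² - 15λ + 52).
Step 3 — remaining eigenvalues from the quadratic λ² - 15λ + 52 = 0:
  Δ = 15² - 4·52 = 225 - 208 = 17,  λ = (15 ± √17)/2 = (15 ± 4.1231)/2 ≈ 9.5616 or 5.4384.
  Sorted: λ_1 = 9.5616,  λ_2 = 5.4384,  λ_3 = 2  (check: sum = 17 = tr ✓).

Step 4 — unit eigenvector for λ_1 ≈ 9.5616: v spans the null space of (Sigma - λ_1 I), whose rows are
  r_1 = (-0.5616, -1, -1),  r_2 = (-1, -5.5616, 2),  r_3 = (-1, 2, -5.5616).
  v is orthogonal to every row, so take v ∝ r_1 × r_2 = ((-1)·(2) - (-1)·(-5.5616), (-1)·(-1) - (-0.5616)·(2), (-0.5616)·(-5.5616) - (-1)·(-1)) ≈ (-7.5616, 2.1231, 2.1231).
  Rescale (multiply by -1 so the first nonzero entry is positive): u = (7.5616, -2.1231, -2.1231).
  ||u|| = √((7.5616)² + (-2.1231)² + (-2.1231)²) = √(66.1922) ≈ 8.1359,  v_1 = u/||u|| ≈ (0.9294, -0.261, -0.261) (||v_1|| = 1).

λ_1 = 9.5616,  λ_2 = 5.4384,  λ_3 = 2;  v_1 ≈ (0.9294, -0.261, -0.261)


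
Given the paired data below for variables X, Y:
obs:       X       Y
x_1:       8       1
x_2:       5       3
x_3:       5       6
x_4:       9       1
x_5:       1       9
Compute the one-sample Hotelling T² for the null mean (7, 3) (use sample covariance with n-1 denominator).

Step 1 — sample mean vector:
  mean(X) = (8 + 5 + 5 + 9 + 1) / 5 = 28/5 = 5.6
  mean(Y) = (1 + 3 + 6 + 1 + 9) / 5 = 20/5 = 4
  x̄ = (5.6, 4),  deviation x̄ - mu_0 = (5.6, 4) - (7, 3) = (-1.4, 1).

Step 2 — sample covariance matrix, S[i,j] = (1/(n-1)) · Σ_k (x_{k,i} - mean_i) · (x_{k,j} - mean_j), divisor n-1 = 4:
  S[X,X] = ((2.4)·(2.4) + (-0.6)·(-0.6) + (-0.6)·(-0.6) + (3.4)·(3.4) + (-4.6)·(-4.6)) / 4 = 39.2/4 = 9.8
  S[X,Y] = ((2.4)·(-3) + (-0.6)·(-1) + (-0.6)·(2) + (3.4)·(-3) + (-4.6)·(5)) / 4 = -41/4 = -10.25
  S[Y,Y] = ((-3)·(-3) + (-1)·(-1) + (2)·(2) + (-3)·(-3) + (5)·(5)) / 4 = 48/4 = 12
  S = [[9.8, -10.25],
 [-10.25, 12]].

Step 3 — invert S. det(S) = 9.8·12 - (-10.25)² = 12.5375.
  S^{-1} = (1/det) · [[d, -b], [-b, a]] = [[0.9571, 0.8175],
 [0.8175, 0.7817]].

Step 4 — quadratic form (x̄ - mu_0)^T · S^{-1} · (x̄ - mu_0):
  S^{-1} · (x̄ - mu_0) = (-0.5224, -0.3629),
  (x̄ - mu_0)^T · [...] = (-1.4)·(-0.5224) + (1)·(-0.3629) = 0.3685.

Step 5 — scale by n: T² = 5 · 0.3685 = 1.8425.

T² ≈ 1.8425


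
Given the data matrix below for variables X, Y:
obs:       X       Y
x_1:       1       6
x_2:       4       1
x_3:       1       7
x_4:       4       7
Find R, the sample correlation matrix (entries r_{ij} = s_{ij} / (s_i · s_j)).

Step 1 — column means:
  mean(X) = (1 + 4 + 1 + 4) / 4 = 10/4 = 2.5
  mean(Y) = (6 + 1 + 7 + 7) / 4 = 21/4 = 5.25

Step 2 — sample variances and covariances s[i,j] = (1/(n-1)) · Σ_k (x_{k,i} - mean_i) · (x_{k,j} - mean_j), with n-1 = 3:
  s[X,X] = ((-1.5)·(-1.5) + (1.5)·(1.5) + (-1.5)·(-1.5) + (1.5)·(1.5)) / 3 = 9/3 = 3
  s[X,Y] = ((-1.5)·(0.75) + (1.5)·(-4.25) + (-1.5)·(1.75) + (1.5)·(1.75)) / 3 = -7.5/3 = -2.5
  s[Y,Y] = ((0.75)·(0.75) + (-4.25)·(-4.25) + (1.75)·(1.75) + (1.75)·(1.75)) / 3 = 24.75/3 = 8.25
  Sample standard deviations s_i = √(s[i,i]):
  s(X) = √(3) = 1.7321
  s(Y) = √(8.25) = 2.8723

Step 3 — r_{ij} = s_{ij} / (s_i · s_j):
  r[X,X] = 1 (diagonal).
  r[X,Y] = -2.5 / (1.7321 · 2.8723) = -2.5 / 4.9749 = -0.5025
  r[Y,Y] = 1 (diagonal).

R is symmetric with unit diagonal. Assembling:

R = [[1, -0.5025],
 [-0.5025, 1]]


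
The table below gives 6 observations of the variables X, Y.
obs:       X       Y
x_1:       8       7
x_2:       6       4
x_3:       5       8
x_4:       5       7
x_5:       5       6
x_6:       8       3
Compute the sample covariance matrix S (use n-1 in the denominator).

Step 1 — column means:
  mean(X) = (8 + 6 + 5 + 5 + 5 + 8) / 6 = 37/6 = 6.1667
  mean(Y) = (7 + 4 + 8 + 7 + 6 + 3) / 6 = 35/6 = 5.8333

Step 2 — sample covariance S[i,j] = (1/(n-1)) · Σ_k (x_{k,i} - mean_i) · (x_{k,j} - mean_j), with n-1 = 5.
  S[X,X] = ((1.8333)·(1.8333) + (-0.1667)·(-0.1667) + (-1.1667)·(-1.1667) + (-1.1667)·(-1.1667) + (-1.1667)·(-1.1667) + (1.8333)·(1.8333)) / 5 = 10.8333/5 = 2.1667
  S[X,Y] = ((1.8333)·(1.1667) + (-0.1667)·(-1.8333) + (-1.1667)·(2.1667) + (-1.1667)·(1.1667) + (-1.1667)·(0.1667) + (1.8333)·(-2.8333)) / 5 = -6.8333/5 = -1.3667
  S[Y,Y] = ((1.1667)·(1.1667) + (-1.8333)·(-1.8333) + (2.1667)·(2.1667) + (1.1667)·(1.1667) + (0.1667)·(0.1667) + (-2.8333)·(-2.8333)) / 5 = 18.8333/5 = 3.7667

S is symmetric (S[j,i] = S[i,j]). Assembling:

S = [[2.1667, -1.3667],
 [-1.3667, 3.7667]]


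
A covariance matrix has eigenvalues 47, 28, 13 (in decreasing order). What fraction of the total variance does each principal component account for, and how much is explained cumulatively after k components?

Step 1 — total variance = trace(Sigma) = Σ λ_i = 47 + 28 + 13 = 88.

Step 2 — fraction explained by component i = λ_i / Σ λ:
  PC1: 47/88 = 0.5341
  PC2: 28/88 = 0.3182
  PC3: 13/88 = 0.1477

Step 3 — cumulative fraction after k components = (λ_1 + ... + λ_k) / Σ λ:
  k = 1: 47/88 = 0.5341
  k = 2: (47 + 28)/88 = 75/88 = 0.8523
  k = 3: (47 + 28 + 13)/88 = 88/88 = 1

Summary (fraction, with percent):

explained: PC1 0.5341 (53.41%), PC2 0.3182 (31.82%), PC3 0.1477 (14.77%);  cumulative: 0.5341, 0.8523, 1


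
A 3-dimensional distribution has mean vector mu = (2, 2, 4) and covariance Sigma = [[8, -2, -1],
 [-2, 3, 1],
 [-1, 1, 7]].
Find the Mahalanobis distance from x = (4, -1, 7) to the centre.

Step 1 — centre the observation: (x - mu) = (2, -3, 3).

Step 2 — invert Sigma (cofactor / det for 3×3, or solve directly):
  Sigma^{-1} = [[0.1504, 0.0977, 0.0075],
 [0.0977, 0.4135, -0.0451],
 [0.0075, -0.0451, 0.1504]].

Step 3 — form the quadratic (x - mu)^T · Sigma^{-1} · (x - mu):
  Sigma^{-1} · (x - mu) = (0.0301, -1.1805, 0.6015).
  (x - mu)^T · [Sigma^{-1} · (x - mu)] = (2)·(0.0301) + (-3)·(-1.1805) + (3)·(0.6015) = 5.406.

Step 4 — take square root: d = √(5.406) ≈ 2.3251.

d(x, mu) = √(5.406) ≈ 2.3251


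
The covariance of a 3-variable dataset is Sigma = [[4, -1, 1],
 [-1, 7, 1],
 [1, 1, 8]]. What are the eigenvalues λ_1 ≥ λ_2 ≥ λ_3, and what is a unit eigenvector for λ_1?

Step 1 — characteristic polynomial p(λ) = det(λI - Sigma) = λ³ - tr·λ² + c_1·λ - det, where tr = trace, c_1 = sum of the principal 2×2 minors, det = det(Sigma):
  tr = 4 + 7 + 8 = 19,
  c_1 = (4·7 - (-1)²) + (4·8 - (1)²) + (7·8 - (1)²) = 27 + 31 + 55 = 113,
  det = 4·(7·8 - (1)²) - (-1)·((-1)·8 - (1)·(1)) + (1)·((-1)·(1) - 7·(1)) = 4·(55) - (-1)·(-9) + (1)·(-8) = 203.
  So p(λ) = λ³ - 19λ² + 113λ - 203.
Step 2 — look for an integer root (rational root theorem: any rational root is an integer divisor of 203). Testing λ = 7:
  p(7) = 343 - 931 + 791 - 203 = 0  ✓
  Dividing out (λ - 7): p(λ) = (λ - 7)(λ² - 12λ + 29).
Step 3 — remaining eigenvalues from the quadratic λ² - 12λ + 29 = 0:
  Δ = 12² - 4·29 = 144 - 116 = 28,  λ = (12 ± √28)/2 = (12 ± 5.2915)/2 ≈ 8.6458 or 3.3542.
  Sorted: λ_1 = 8.6458,  λ_2 = 7,  λ_3 = 3.3542  (check: sum = 19 = tr ✓).

Step 4 — unit eigenvector for λ_1 ≈ 8.6458: v spans the null space of (Sigma - λ_1 I), whose rows are
  r_1 = (-4.6458, -1, 1),  r_2 = (-1, -1.6458, 1),  r_3 = (1, 1, -0.6458).
  v is orthogonal to every row, so take v ∝ r_1 × r_2 = ((-1)·(1) - (1)·(-1.6458), (1)·(-1) - (-4.6458)·(1), (-4.6458)·(-1.6458) - (-1)·(-1)) ≈ (0.6458, 3.6458, 6.6458).
  Let u = (0.6458, 3.6458, 6.6458).
  ||u|| = √((0.6458)² + (3.6458)² + (6.6458)²) = √(57.8745) ≈ 7.6075,  v_1 = u/||u|| ≈ (0.0849, 0.4792, 0.8736) (||v_1|| = 1).

λ_1 = 8.6458,  λ_2 = 7,  λ_3 = 3.3542;  v_1 ≈ (0.0849, 0.4792, 0.8736)


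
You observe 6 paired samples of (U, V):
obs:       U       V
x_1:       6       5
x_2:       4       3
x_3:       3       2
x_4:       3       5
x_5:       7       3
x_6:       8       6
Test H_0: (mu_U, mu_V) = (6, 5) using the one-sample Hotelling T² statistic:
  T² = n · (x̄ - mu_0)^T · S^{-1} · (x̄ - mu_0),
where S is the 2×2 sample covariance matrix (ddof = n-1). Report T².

Step 1 — sample mean vector:
  mean(U) = (6 + 4 + 3 + 3 + 7 + 8) / 6 = 31/6 = 5.1667
  mean(V) = (5 + 3 + 2 + 5 + 3 + 6) / 6 = 24/6 = 4
  x̄ = (5.1667, 4),  deviation x̄ - mu_0 = (5.1667, 4) - (6, 5) = (-0.8333, -1).

Step 2 — sample covariance matrix, S[i,j] = (1/(n-1)) · Σ_k (x_{k,i} - mean_i) · (x_{k,j} - mean_j), divisor n-1 = 5:
  S[U,U] = ((0.8333)·(0.8333) + (-1.1667)·(-1.1667) + (-2.1667)·(-2.1667) + (-2.1667)·(-2.1667) + (1.8333)·(1.8333) + (2.8333)·(2.8333)) / 5 = 22.8333/5 = 4.5667
  S[U,V] = ((0.8333)·(1) + (-1.1667)·(-1) + (-2.1667)·(-2) + (-2.1667)·(1) + (1.8333)·(-1) + (2.8333)·(2)) / 5 = 8/5 = 1.6
  S[V,V] = ((1)·(1) + (-1)·(-1) + (-2)·(-2) + (1)·(1) + (-1)·(-1) + (2)·(2)) / 5 = 12/5 = 2.4
  S = [[4.5667, 1.6],
 [1.6, 2.4]].

Step 3 — invert S. det(S) = 4.5667·2.4 - (1.6)² = 8.4.
  S^{-1} = (1/det) · [[d, -b], [-b, a]] = [[0.2857, -0.1905],
 [-0.1905, 0.5437]].

Step 4 — quadratic form (x̄ - mu_0)^T · S^{-1} · (x̄ - mu_0):
  S^{-1} · (x̄ - mu_0) = (-0.0476, -0.3849),
  (x̄ - mu_0)^T · [...] = (-0.8333)·(-0.0476) + (-1)·(-0.3849) = 0.4246.

Step 5 — scale by n: T² = 6 · 0.4246 = 2.5476.

T² ≈ 2.5476


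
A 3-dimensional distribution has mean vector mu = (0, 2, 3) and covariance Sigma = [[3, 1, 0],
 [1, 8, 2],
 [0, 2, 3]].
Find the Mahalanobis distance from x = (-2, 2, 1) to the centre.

Step 1 — centre the observation: (x - mu) = (-2, 0, -2).

Step 2 — invert Sigma (cofactor / det for 3×3, or solve directly):
  Sigma^{-1} = [[0.3509, -0.0526, 0.0351],
 [-0.0526, 0.1579, -0.1053],
 [0.0351, -0.1053, 0.4035]].

Step 3 — form the quadratic (x - mu)^T · Sigma^{-1} · (x - mu):
  Sigma^{-1} · (x - mu) = (-0.7719, 0.3158, -0.8772).
  (x - mu)^T · [Sigma^{-1} · (x - mu)] = (-2)·(-0.7719) + (0)·(0.3158) + (-2)·(-0.8772) = 3.2982.

Step 4 — take square root: d = √(3.2982) ≈ 1.8161.

d(x, mu) = √(3.2982) ≈ 1.8161


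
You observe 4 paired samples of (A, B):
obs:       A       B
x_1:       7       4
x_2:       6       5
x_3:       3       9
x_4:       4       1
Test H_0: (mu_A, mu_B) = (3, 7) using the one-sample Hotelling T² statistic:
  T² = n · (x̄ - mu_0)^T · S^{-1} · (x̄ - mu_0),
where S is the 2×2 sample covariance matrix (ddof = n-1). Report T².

Step 1 — sample mean vector:
  mean(A) = (7 + 6 + 3 + 4) / 4 = 20/4 = 5
  mean(B) = (4 + 5 + 9 + 1) / 4 = 19/4 = 4.75
  x̄ = (5, 4.75),  deviation x̄ - mu_0 = (5, 4.75) - (3, 7) = (2, -2.25).

Step 2 — sample covariance matrix, S[i,j] = (1/(n-1)) · Σ_k (x_{k,i} - mean_i) · (x_{k,j} - mean_j), divisor n-1 = 3:
  S[A,A] = ((2)·(2) + (1)·(1) + (-2)·(-2) + (-1)·(-1)) / 3 = 10/3 = 3.3333
  S[A,B] = ((2)·(-0.75) + (1)·(0.25) + (-2)·(4.25) + (-1)·(-3.75)) / 3 = -6/3 = -2
  S[B,B] = ((-0.75)·(-0.75) + (0.25)·(0.25) + (4.25)·(4.25) + (-3.75)·(-3.75)) / 3 = 32.75/3 = 10.9167
  S = [[3.3333, -2],
 [-2, 10.9167]].

Step 3 — invert S. det(S) = 3.3333·10.9167 - (-2)² = 32.3889.
  S^{-1} = (1/det) · [[d, -b], [-b, a]] = [[0.337, 0.0617],
 [0.0617, 0.1029]].

Step 4 — quadratic form (x̄ - mu_0)^T · S^{-1} · (x̄ - mu_0):
  S^{-1} · (x̄ - mu_0) = (0.5352, -0.1081),
  (x̄ - mu_0)^T · [...] = (2)·(0.5352) + (-2.25)·(-0.1081) = 1.3135.

Step 5 — scale by n: T² = 4 · 1.3135 = 5.2539.

T² ≈ 5.2539


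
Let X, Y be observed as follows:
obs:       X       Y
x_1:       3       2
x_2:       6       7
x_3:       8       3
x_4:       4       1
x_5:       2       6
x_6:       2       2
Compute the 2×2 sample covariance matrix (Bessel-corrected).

Step 1 — column means:
  mean(X) = (3 + 6 + 8 + 4 + 2 + 2) / 6 = 25/6 = 4.1667
  mean(Y) = (2 + 7 + 3 + 1 + 6 + 2) / 6 = 21/6 = 3.5

Step 2 — sample covariance S[i,j] = (1/(n-1)) · Σ_k (x_{k,i} - mean_i) · (x_{k,j} - mean_j), with n-1 = 5.
  S[X,X] = ((-1.1667)·(-1.1667) + (1.8333)·(1.8333) + (3.8333)·(3.8333) + (-0.1667)·(-0.1667) + (-2.1667)·(-2.1667) + (-2.1667)·(-2.1667)) / 5 = 28.8333/5 = 5.7667
  S[X,Y] = ((-1.1667)·(-1.5) + (1.8333)·(3.5) + (3.8333)·(-0.5) + (-0.1667)·(-2.5) + (-2.1667)·(2.5) + (-2.1667)·(-1.5)) / 5 = 4.5/5 = 0.9
  S[Y,Y] = ((-1.5)·(-1.5) + (3.5)·(3.5) + (-0.5)·(-0.5) + (-2.5)·(-2.5) + (2.5)·(2.5) + (-1.5)·(-1.5)) / 5 = 29.5/5 = 5.9

S is symmetric (S[j,i] = S[i,j]). Assembling:

S = [[5.7667, 0.9],
 [0.9, 5.9]]


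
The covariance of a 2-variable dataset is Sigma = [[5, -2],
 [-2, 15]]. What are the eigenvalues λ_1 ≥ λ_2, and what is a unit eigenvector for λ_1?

Step 1 — characteristic polynomial of 2×2 Sigma:
  det(Sigma - λI) = λ² - trace · λ + det = 0.
  trace = 5 + 15 = 20, det = 5·15 - (-2)² = 71.
Step 2 — discriminant:
  Δ = trace² - 4·det = 400 - 284 = 116.
Step 3 — eigenvalues:
  λ = (trace ± √Δ)/2 = (20 ± 10.7703)/2,
  λ_1 = 15.3852,  λ_2 = 4.6148.

Step 4 — unit eigenvector for λ_1: solve (Sigma - λ_1 I)v = 0. First row:
  (5 - 15.3852)·v_x + (-2)·v_y = 0, i.e. (-10.3852)·v_x + (-2)·v_y = 0,
  so v ∝ (b, λ_1 - a) = (-2, 10.3852); multiply by -1 so the first entry is positive: u = (2, -10.3852).
  ||u|| = √((2)² + (-10.3852)²) = √(111.8516) ≈ 10.576,
  v_1 = u/||u|| ≈ (0.1891, -0.982) (||v_1|| = 1).

λ_1 = 15.3852,  λ_2 = 4.6148;  v_1 ≈ (0.1891, -0.982)


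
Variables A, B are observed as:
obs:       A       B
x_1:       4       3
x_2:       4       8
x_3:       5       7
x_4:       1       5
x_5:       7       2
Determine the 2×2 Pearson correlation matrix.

Step 1 — column means:
  mean(A) = (4 + 4 + 5 + 1 + 7) / 5 = 21/5 = 4.2
  mean(B) = (3 + 8 + 7 + 5 + 2) / 5 = 25/5 = 5

Step 2 — sample variances and covariances s[i,j] = (1/(n-1)) · Σ_k (x_{k,i} - mean_i) · (x_{k,j} - mean_j), with n-1 = 4:
  s[A,A] = ((-0.2)·(-0.2) + (-0.2)·(-0.2) + (0.8)·(0.8) + (-3.2)·(-3.2) + (2.8)·(2.8)) / 4 = 18.8/4 = 4.7
  s[A,B] = ((-0.2)·(-2) + (-0.2)·(3) + (0.8)·(2) + (-3.2)·(0) + (2.8)·(-3)) / 4 = -7/4 = -1.75
  s[B,B] = ((-2)·(-2) + (3)·(3) + (2)·(2) + (0)·(0) + (-3)·(-3)) / 4 = 26/4 = 6.5
  Sample standard deviations s_i = √(s[i,i]):
  s(A) = √(4.7) = 2.1679
  s(B) = √(6.5) = 2.5495

Step 3 — r_{ij} = s_{ij} / (s_i · s_j):
  r[A,A] = 1 (diagonal).
  r[A,B] = -1.75 / (2.1679 · 2.5495) = -1.75 / 5.5272 = -0.3166
  r[B,B] = 1 (diagonal).

R is symmetric with unit diagonal. Assembling:

R = [[1, -0.3166],
 [-0.3166, 1]]


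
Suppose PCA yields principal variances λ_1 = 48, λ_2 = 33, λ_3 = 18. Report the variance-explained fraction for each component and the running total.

Step 1 — total variance = trace(Sigma) = Σ λ_i = 48 + 33 + 18 = 99.

Step 2 — fraction explained by component i = λ_i / Σ λ:
  PC1: 48/99 = 0.4848
  PC2: 33/99 = 0.3333
  PC3: 18/99 = 0.1818

Step 3 — cumulative fraction after k components = (λ_1 + ... + λ_k) / Σ λ:
  k = 1: 48/99 = 0.4848
  k = 2: (48 + 33)/99 = 81/99 = 0.8182
  k = 3: (48 + 33 + 18)/99 = 99/99 = 1

Summary (fraction, with percent):

explained: PC1 0.4848 (48.48%), PC2 0.3333 (33.33%), PC3 0.1818 (18.18%);  cumulative: 0.4848, 0.8182, 1


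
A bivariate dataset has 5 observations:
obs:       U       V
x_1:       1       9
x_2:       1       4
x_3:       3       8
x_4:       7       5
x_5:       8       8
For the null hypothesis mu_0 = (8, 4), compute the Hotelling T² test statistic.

Step 1 — sample mean vector:
  mean(U) = (1 + 1 + 3 + 7 + 8) / 5 = 20/5 = 4
  mean(V) = (9 + 4 + 8 + 5 + 8) / 5 = 34/5 = 6.8
  x̄ = (4, 6.8),  deviation x̄ - mu_0 = (4, 6.8) - (8, 4) = (-4, 2.8).

Step 2 — sample covariance matrix, S[i,j] = (1/(n-1)) · Σ_k (x_{k,i} - mean_i) · (x_{k,j} - mean_j), divisor n-1 = 4:
  S[U,U] = ((-3)·(-3) + (-3)·(-3) + (-1)·(-1) + (3)·(3) + (4)·(4)) / 4 = 44/4 = 11
  S[U,V] = ((-3)·(2.2) + (-3)·(-2.8) + (-1)·(1.2) + (3)·(-1.8) + (4)·(1.2)) / 4 = 0/4 = 0
  S[V,V] = ((2.2)·(2.2) + (-2.8)·(-2.8) + (1.2)·(1.2) + (-1.8)·(-1.8) + (1.2)·(1.2)) / 4 = 18.8/4 = 4.7
  S = [[11, 0],
 [0, 4.7]].

Step 3 — invert S. det(S) = 11·4.7 - (0)² = 51.7.
  S^{-1} = (1/det) · [[d, -b], [-b, a]] = [[0.0909, 0],
 [0, 0.2128]].

Step 4 — quadratic form (x̄ - mu_0)^T · S^{-1} · (x̄ - mu_0):
  S^{-1} · (x̄ - mu_0) = (-0.3636, 0.5957),
  (x̄ - mu_0)^T · [...] = (-4)·(-0.3636) + (2.8)·(0.5957) = 3.1226.

Step 5 — scale by n: T² = 5 · 3.1226 = 15.6132.

T² ≈ 15.6132


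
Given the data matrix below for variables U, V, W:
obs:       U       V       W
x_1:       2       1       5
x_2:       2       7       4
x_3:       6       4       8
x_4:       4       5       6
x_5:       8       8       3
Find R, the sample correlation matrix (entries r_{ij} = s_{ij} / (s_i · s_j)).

Step 1 — column means:
  mean(U) = (2 + 2 + 6 + 4 + 8) / 5 = 22/5 = 4.4
  mean(V) = (1 + 7 + 4 + 5 + 8) / 5 = 25/5 = 5
  mean(W) = (5 + 4 + 8 + 6 + 3) / 5 = 26/5 = 5.2

Step 2 — sample variances and covariances s[i,j] = (1/(n-1)) · Σ_k (x_{k,i} - mean_i) · (x_{k,j} - mean_j), with n-1 = 4:
  s[U,U] = ((-2.4)·(-2.4) + (-2.4)·(-2.4) + (1.6)·(1.6) + (-0.4)·(-0.4) + (3.6)·(3.6)) / 4 = 27.2/4 = 6.8
  s[U,V] = ((-2.4)·(-4) + (-2.4)·(2) + (1.6)·(-1) + (-0.4)·(0) + (3.6)·(3)) / 4 = 14/4 = 3.5
  s[U,W] = ((-2.4)·(-0.2) + (-2.4)·(-1.2) + (1.6)·(2.8) + (-0.4)·(0.8) + (3.6)·(-2.2)) / 4 = -0.4/4 = -0.1
  s[V,V] = ((-4)·(-4) + (2)·(2) + (-1)·(-1) + (0)·(0) + (3)·(3)) / 4 = 30/4 = 7.5
  s[V,W] = ((-4)·(-0.2) + (2)·(-1.2) + (-1)·(2.8) + (0)·(0.8) + (3)·(-2.2)) / 4 = -11/4 = -2.75
  s[W,W] = ((-0.2)·(-0.2) + (-1.2)·(-1.2) + (2.8)·(2.8) + (0.8)·(0.8) + (-2.2)·(-2.2)) / 4 = 14.8/4 = 3.7
  Sample standard deviations s_i = √(s[i,i]):
  s(U) = √(6.8) = 2.6077
  s(V) = √(7.5) = 2.7386
  s(W) = √(3.7) = 1.9235

Step 3 — r_{ij} = s_{ij} / (s_i · s_j):
  r[U,U] = 1 (diagonal).
  r[U,V] = 3.5 / (2.6077 · 2.7386) = 3.5 / 7.1414 = 0.4901
  r[U,W] = -0.1 / (2.6077 · 1.9235) = -0.1 / 5.016 = -0.0199
  r[V,V] = 1 (diagonal).
  r[V,W] = -2.75 / (2.7386 · 1.9235) = -2.75 / 5.2678 = -0.522
  r[W,W] = 1 (diagonal).

R is symmetric with unit diagonal. Assembling:

R = [[1, 0.4901, -0.0199],
 [0.4901, 1, -0.522],
 [-0.0199, -0.522, 1]]


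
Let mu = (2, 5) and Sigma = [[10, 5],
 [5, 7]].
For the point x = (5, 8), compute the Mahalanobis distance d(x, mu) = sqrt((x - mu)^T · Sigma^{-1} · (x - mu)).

Step 1 — centre the observation: (x - mu) = (3, 3).

Step 2 — invert Sigma. det(Sigma) = 10·7 - (5)² = 45.
  Sigma^{-1} = (1/det) · [[d, -b], [-b, a]] = [[0.1556, -0.1111],
 [-0.1111, 0.2222]].

Step 3 — form the quadratic (x - mu)^T · Sigma^{-1} · (x - mu):
  Sigma^{-1} · (x - mu) = (0.1333, 0.3333).
  (x - mu)^T · [Sigma^{-1} · (x - mu)] = (3)·(0.1333) + (3)·(0.3333) = 1.4.

Step 4 — take square root: d = √(1.4) ≈ 1.1832.

d(x, mu) = √(1.4) ≈ 1.1832


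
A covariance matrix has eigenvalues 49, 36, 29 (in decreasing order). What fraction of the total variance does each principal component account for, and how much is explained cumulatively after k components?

Step 1 — total variance = trace(Sigma) = Σ λ_i = 49 + 36 + 29 = 114.

Step 2 — fraction explained by component i = λ_i / Σ λ:
  PC1: 49/114 = 0.4298
  PC2: 36/114 = 0.3158
  PC3: 29/114 = 0.2544

Step 3 — cumulative fraction after k components = (λ_1 + ... + λ_k) / Σ λ:
  k = 1: 49/114 = 0.4298
  k = 2: (49 + 36)/114 = 85/114 = 0.7456
  k = 3: (49 + 36 + 29)/114 = 114/114 = 1

Summary (fraction, with percent):

explained: PC1 0.4298 (42.98%), PC2 0.3158 (31.58%), PC3 0.2544 (25.44%);  cumulative: 0.4298, 0.7456, 1


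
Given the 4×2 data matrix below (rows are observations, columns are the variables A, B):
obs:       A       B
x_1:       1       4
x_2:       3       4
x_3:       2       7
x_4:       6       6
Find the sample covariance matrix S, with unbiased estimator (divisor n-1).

Step 1 — column means:
  mean(A) = (1 + 3 + 2 + 6) / 4 = 12/4 = 3
  mean(B) = (4 + 4 + 7 + 6) / 4 = 21/4 = 5.25

Step 2 — sample covariance S[i,j] = (1/(n-1)) · Σ_k (x_{k,i} - mean_i) · (x_{k,j} - mean_j), with n-1 = 3.
  S[A,A] = ((-2)·(-2) + (0)·(0) + (-1)·(-1) + (3)·(3)) / 3 = 14/3 = 4.6667
  S[A,B] = ((-2)·(-1.25) + (0)·(-1.25) + (-1)·(1.75) + (3)·(0.75)) / 3 = 3/3 = 1
  S[B,B] = ((-1.25)·(-1.25) + (-1.25)·(-1.25) + (1.75)·(1.75) + (0.75)·(0.75)) / 3 = 6.75/3 = 2.25

S is symmetric (S[j,i] = S[i,j]). Assembling:

S = [[4.6667, 1],
 [1, 2.25]]


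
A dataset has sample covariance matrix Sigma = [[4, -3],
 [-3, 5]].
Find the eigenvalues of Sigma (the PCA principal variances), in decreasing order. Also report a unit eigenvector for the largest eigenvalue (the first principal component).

Step 1 — characteristic polynomial of 2×2 Sigma:
  det(Sigma - λI) = λ² - trace · λ + det = 0.
  trace = 4 + 5 = 9, det = 4·5 - (-3)² = 11.
Step 2 — discriminant:
  Δ = trace² - 4·det = 81 - 44 = 37.
Step 3 — eigenvalues:
  λ = (trace ± √Δ)/2 = (9 ± 6.0828)/2,
  λ_1 = 7.5414,  λ_2 = 1.4586.

Step 4 — unit eigenvector for λ_1: solve (Sigma - λ_1 I)v = 0. First row:
  (4 - 7.5414)·v_x + (-3)·v_y = 0, i.e. (-3.5414)·v_x + (-3)·v_y = 0,
  so v ∝ (b, λ_1 - a) = (-3, 3.5414); multiply by -1 so the first entry is positive: u = (3, -3.5414).
  ||u|| = √((3)² + (-3.5414)²) = √(21.5414) ≈ 4.6413,
  v_1 = u/||u|| ≈ (0.6464, -0.763) (||v_1|| = 1).

λ_1 = 7.5414,  λ_2 = 1.4586;  v_1 ≈ (0.6464, -0.763)


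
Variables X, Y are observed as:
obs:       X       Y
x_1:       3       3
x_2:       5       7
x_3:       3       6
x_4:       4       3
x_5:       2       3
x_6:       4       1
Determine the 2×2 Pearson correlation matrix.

Step 1 — column means:
  mean(X) = (3 + 5 + 3 + 4 + 2 + 4) / 6 = 21/6 = 3.5
  mean(Y) = (3 + 7 + 6 + 3 + 3 + 1) / 6 = 23/6 = 3.8333

Step 2 — sample variances and covariances s[i,j] = (1/(n-1)) · Σ_k (x_{k,i} - mean_i) · (x_{k,j} - mean_j), with n-1 = 5:
  s[X,X] = ((-0.5)·(-0.5) + (1.5)·(1.5) + (-0.5)·(-0.5) + (0.5)·(0.5) + (-1.5)·(-1.5) + (0.5)·(0.5)) / 5 = 5.5/5 = 1.1
  s[X,Y] = ((-0.5)·(-0.8333) + (1.5)·(3.1667) + (-0.5)·(2.1667) + (0.5)·(-0.8333) + (-1.5)·(-0.8333) + (0.5)·(-2.8333)) / 5 = 3.5/5 = 0.7
  s[Y,Y] = ((-0.8333)·(-0.8333) + (3.1667)·(3.1667) + (2.1667)·(2.1667) + (-0.8333)·(-0.8333) + (-0.8333)·(-0.8333) + (-2.8333)·(-2.8333)) / 5 = 24.8333/5 = 4.9667
  Sample standard deviations s_i = √(s[i,i]):
  s(X) = √(1.1) = 1.0488
  s(Y) = √(4.9667) = 2.2286

Step 3 — r_{ij} = s_{ij} / (s_i · s_j):
  r[X,X] = 1 (diagonal).
  r[X,Y] = 0.7 / (1.0488 · 2.2286) = 0.7 / 2.3374 = 0.2995
  r[Y,Y] = 1 (diagonal).

R is symmetric with unit diagonal. Assembling:

R = [[1, 0.2995],
 [0.2995, 1]]


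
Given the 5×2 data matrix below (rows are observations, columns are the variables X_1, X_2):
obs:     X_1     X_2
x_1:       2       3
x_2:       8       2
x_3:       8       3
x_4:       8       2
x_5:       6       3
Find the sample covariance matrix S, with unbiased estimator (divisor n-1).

Step 1 — column means:
  mean(X_1) = (2 + 8 + 8 + 8 + 6) / 5 = 32/5 = 6.4
  mean(X_2) = (3 + 2 + 3 + 2 + 3) / 5 = 13/5 = 2.6

Step 2 — sample covariance S[i,j] = (1/(n-1)) · Σ_k (x_{k,i} - mean_i) · (x_{k,j} - mean_j), with n-1 = 4.
  S[X_1,X_1] = ((-4.4)·(-4.4) + (1.6)·(1.6) + (1.6)·(1.6) + (1.6)·(1.6) + (-0.4)·(-0.4)) / 4 = 27.2/4 = 6.8
  S[X_1,X_2] = ((-4.4)·(0.4) + (1.6)·(-0.6) + (1.6)·(0.4) + (1.6)·(-0.6) + (-0.4)·(0.4)) / 4 = -3.2/4 = -0.8
  S[X_2,X_2] = ((0.4)·(0.4) + (-0.6)·(-0.6) + (0.4)·(0.4) + (-0.6)·(-0.6) + (0.4)·(0.4)) / 4 = 1.2/4 = 0.3

S is symmetric (S[j,i] = S[i,j]). Assembling:

S = [[6.8, -0.8],
 [-0.8, 0.3]]


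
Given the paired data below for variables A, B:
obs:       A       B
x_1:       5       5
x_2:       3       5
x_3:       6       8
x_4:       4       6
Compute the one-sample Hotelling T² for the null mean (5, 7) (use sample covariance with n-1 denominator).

Step 1 — sample mean vector:
  mean(A) = (5 + 3 + 6 + 4) / 4 = 18/4 = 4.5
  mean(B) = (5 + 5 + 8 + 6) / 4 = 24/4 = 6
  x̄ = (4.5, 6),  deviation x̄ - mu_0 = (4.5, 6) - (5, 7) = (-0.5, -1).

Step 2 — sample covariance matrix, S[i,j] = (1/(n-1)) · Σ_k (x_{k,i} - mean_i) · (x_{k,j} - mean_j), divisor n-1 = 3:
  S[A,A] = ((0.5)·(0.5) + (-1.5)·(-1.5) + (1.5)·(1.5) + (-0.5)·(-0.5)) / 3 = 5/3 = 1.6667
  S[A,B] = ((0.5)·(-1) + (-1.5)·(-1) + (1.5)·(2) + (-0.5)·(0)) / 3 = 4/3 = 1.3333
  S[B,B] = ((-1)·(-1) + (-1)·(-1) + (2)·(2) + (0)·(0)) / 3 = 6/3 = 2
  S = [[1.6667, 1.3333],
 [1.3333, 2]].

Step 3 — invert S. det(S) = 1.6667·2 - (1.3333)² = 1.5556.
  S^{-1} = (1/det) · [[d, -b], [-b, a]] = [[1.2857, -0.8571],
 [-0.8571, 1.0714]].

Step 4 — quadratic form (x̄ - mu_0)^T · S^{-1} · (x̄ - mu_0):
  S^{-1} · (x̄ - mu_0) = (0.2143, -0.6429),
  (x̄ - mu_0)^T · [...] = (-0.5)·(0.2143) + (-1)·(-0.6429) = 0.5357.

Step 5 — scale by n: T² = 4 · 0.5357 = 2.1429.

T² ≈ 2.1429


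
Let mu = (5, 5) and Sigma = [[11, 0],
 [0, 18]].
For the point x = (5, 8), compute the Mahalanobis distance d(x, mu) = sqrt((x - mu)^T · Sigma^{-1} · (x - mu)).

Step 1 — centre the observation: (x - mu) = (0, 3).

Step 2 — invert Sigma. det(Sigma) = 11·18 - (0)² = 198.
  Sigma^{-1} = (1/det) · [[d, -b], [-b, a]] = [[0.0909, 0],
 [0, 0.0556]].

Step 3 — form the quadratic (x - mu)^T · Sigma^{-1} · (x - mu):
  Sigma^{-1} · (x - mu) = (0, 0.1667).
  (x - mu)^T · [Sigma^{-1} · (x - mu)] = (0)·(0) + (3)·(0.1667) = 0.5.

Step 4 — take square root: d = √(0.5) ≈ 0.7071.

d(x, mu) = √(0.5) ≈ 0.7071


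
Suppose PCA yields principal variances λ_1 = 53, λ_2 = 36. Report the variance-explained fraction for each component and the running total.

Step 1 — total variance = trace(Sigma) = Σ λ_i = 53 + 36 = 89.

Step 2 — fraction explained by component i = λ_i / Σ λ:
  PC1: 53/89 = 0.5955
  PC2: 36/89 = 0.4045

Step 3 — cumulative fraction after k components = (λ_1 + ... + λ_k) / Σ λ:
  k = 1: 53/89 = 0.5955
  k = 2: (53 + 36)/89 = 89/89 = 1

Summary (fraction, with percent):

explained: PC1 0.5955 (59.55%), PC2 0.4045 (40.45%);  cumulative: 0.5955, 1


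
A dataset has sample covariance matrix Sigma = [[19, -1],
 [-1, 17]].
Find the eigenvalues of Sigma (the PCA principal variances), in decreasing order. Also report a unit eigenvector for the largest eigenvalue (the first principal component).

Step 1 — characteristic polynomial of 2×2 Sigma:
  det(Sigma - λI) = λ² - trace · λ + det = 0.
  trace = 19 + 17 = 36, det = 19·17 - (-1)² = 322.
Step 2 — discriminant:
  Δ = trace² - 4·det = 1296 - 1288 = 8.
Step 3 — eigenvalues:
  λ = (trace ± √Δ)/2 = (36 ± 2.8284)/2,
  λ_1 = 19.4142,  λ_2 = 16.5858.

Step 4 — unit eigenvector for λ_1: solve (Sigma - λ_1 I)v = 0. First row:
  (19 - 19.4142)·v_x + (-1)·v_y = 0, i.e. (-0.4142)·v_x + (-1)·v_y = 0,
  so v ∝ (b, λ_1 - a) = (-1, 0.4142); multiply by -1 so the first entry is positive: u = (1, -0.4142).
  ||u|| = √((1)² + (-0.4142)²) = √(1.1716) ≈ 1.0824,
  v_1 = u/||u|| ≈ (0.9239, -0.3827) (||v_1|| = 1).

λ_1 = 19.4142,  λ_2 = 16.5858;  v_1 ≈ (0.9239, -0.3827)


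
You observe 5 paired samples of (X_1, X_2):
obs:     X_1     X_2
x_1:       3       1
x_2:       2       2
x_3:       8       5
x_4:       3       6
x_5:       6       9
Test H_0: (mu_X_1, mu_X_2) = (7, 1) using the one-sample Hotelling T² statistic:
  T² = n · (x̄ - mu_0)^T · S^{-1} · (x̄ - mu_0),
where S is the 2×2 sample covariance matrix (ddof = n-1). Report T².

Step 1 — sample mean vector:
  mean(X_1) = (3 + 2 + 8 + 3 + 6) / 5 = 22/5 = 4.4
  mean(X_2) = (1 + 2 + 5 + 6 + 9) / 5 = 23/5 = 4.6
  x̄ = (4.4, 4.6),  deviation x̄ - mu_0 = (4.4, 4.6) - (7, 1) = (-2.6, 3.6).

Step 2 — sample covariance matrix, S[i,j] = (1/(n-1)) · Σ_k (x_{k,i} - mean_i) · (x_{k,j} - mean_j), divisor n-1 = 4:
  S[X_1,X_1] = ((-1.4)·(-1.4) + (-2.4)·(-2.4) + (3.6)·(3.6) + (-1.4)·(-1.4) + (1.6)·(1.6)) / 4 = 25.2/4 = 6.3
  S[X_1,X_2] = ((-1.4)·(-3.6) + (-2.4)·(-2.6) + (3.6)·(0.4) + (-1.4)·(1.4) + (1.6)·(4.4)) / 4 = 17.8/4 = 4.45
  S[X_2,X_2] = ((-3.6)·(-3.6) + (-2.6)·(-2.6) + (0.4)·(0.4) + (1.4)·(1.4) + (4.4)·(4.4)) / 4 = 41.2/4 = 10.3
  S = [[6.3, 4.45],
 [4.45, 10.3]].

Step 3 — invert S. det(S) = 6.3·10.3 - (4.45)² = 45.0875.
  S^{-1} = (1/det) · [[d, -b], [-b, a]] = [[0.2284, -0.0987],
 [-0.0987, 0.1397]].

Step 4 — quadratic form (x̄ - mu_0)^T · S^{-1} · (x̄ - mu_0):
  S^{-1} · (x̄ - mu_0) = (-0.9493, 0.7596),
  (x̄ - mu_0)^T · [...] = (-2.6)·(-0.9493) + (3.6)·(0.7596) = 5.2028.

Step 5 — scale by n: T² = 5 · 5.2028 = 26.0139.

T² ≈ 26.0139


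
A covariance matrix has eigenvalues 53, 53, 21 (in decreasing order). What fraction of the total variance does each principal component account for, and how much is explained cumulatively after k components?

Step 1 — total variance = trace(Sigma) = Σ λ_i = 53 + 53 + 21 = 127.

Step 2 — fraction explained by component i = λ_i / Σ λ:
  PC1: 53/127 = 0.4173
  PC2: 53/127 = 0.4173
  PC3: 21/127 = 0.1654

Step 3 — cumulative fraction after k components = (λ_1 + ... + λ_k) / Σ λ:
  k = 1: 53/127 = 0.4173
  k = 2: (53 + 53)/127 = 106/127 = 0.8346
  k = 3: (53 + 53 + 21)/127 = 127/127 = 1

Summary (fraction, with percent):

explained: PC1 0.4173 (41.73%), PC2 0.4173 (41.73%), PC3 0.1654 (16.54%);  cumulative: 0.4173, 0.8346, 1


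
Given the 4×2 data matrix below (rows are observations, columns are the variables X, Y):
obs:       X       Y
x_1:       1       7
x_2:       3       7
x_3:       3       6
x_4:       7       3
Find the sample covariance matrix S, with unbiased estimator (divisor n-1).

Step 1 — column means:
  mean(X) = (1 + 3 + 3 + 7) / 4 = 14/4 = 3.5
  mean(Y) = (7 + 7 + 6 + 3) / 4 = 23/4 = 5.75

Step 2 — sample covariance S[i,j] = (1/(n-1)) · Σ_k (x_{k,i} - mean_i) · (x_{k,j} - mean_j), with n-1 = 3.
  S[X,X] = ((-2.5)·(-2.5) + (-0.5)·(-0.5) + (-0.5)·(-0.5) + (3.5)·(3.5)) / 3 = 19/3 = 6.3333
  S[X,Y] = ((-2.5)·(1.25) + (-0.5)·(1.25) + (-0.5)·(0.25) + (3.5)·(-2.75)) / 3 = -13.5/3 = -4.5
  S[Y,Y] = ((1.25)·(1.25) + (1.25)·(1.25) + (0.25)·(0.25) + (-2.75)·(-2.75)) / 3 = 10.75/3 = 3.5833

S is symmetric (S[j,i] = S[i,j]). Assembling:

S = [[6.3333, -4.5],
 [-4.5, 3.5833]]


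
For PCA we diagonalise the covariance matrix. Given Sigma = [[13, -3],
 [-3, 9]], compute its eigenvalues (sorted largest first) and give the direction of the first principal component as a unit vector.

Step 1 — characteristic polynomial of 2×2 Sigma:
  det(Sigma - λI) = λ² - trace · λ + det = 0.
  trace = 13 + 9 = 22, det = 13·9 - (-3)² = 108.
Step 2 — discriminant:
  Δ = trace² - 4·det = 484 - 432 = 52.
Step 3 — eigenvalues:
  λ = (trace ± √Δ)/2 = (22 ± 7.2111)/2,
  λ_1 = 14.6056,  λ_2 = 7.3944.

Step 4 — unit eigenvector for λ_1: solve (Sigma - λ_1 I)v = 0. First row:
  (13 - 14.6056)·v_x + (-3)·v_y = 0, i.e. (-1.6056)·v_x + (-3)·v_y = 0,
  so v ∝ (b, λ_1 - a) = (-3, 1.6056); multiply by -1 so the first entry is positive: u = (3, -1.6056).
  ||u|| = √((3)² + (-1.6056)²) = √(11.5778) ≈ 3.4026,
  v_1 = u/||u|| ≈ (0.8817, -0.4719) (||v_1|| = 1).

λ_1 = 14.6056,  λ_2 = 7.3944;  v_1 ≈ (0.8817, -0.4719)


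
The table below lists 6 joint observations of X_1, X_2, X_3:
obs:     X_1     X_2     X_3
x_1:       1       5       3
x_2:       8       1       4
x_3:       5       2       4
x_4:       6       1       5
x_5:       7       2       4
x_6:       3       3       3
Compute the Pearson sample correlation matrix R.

Step 1 — column means:
  mean(X_1) = (1 + 8 + 5 + 6 + 7 + 3) / 6 = 30/6 = 5
  mean(X_2) = (5 + 1 + 2 + 1 + 2 + 3) / 6 = 14/6 = 2.3333
  mean(X_3) = (3 + 4 + 4 + 5 + 4 + 3) / 6 = 23/6 = 3.8333

Step 2 — sample variances and covariances s[i,j] = (1/(n-1)) · Σ_k (x_{k,i} - mean_i) · (x_{k,j} - mean_j), with n-1 = 5:
  s[X_1,X_1] = ((-4)·(-4) + (3)·(3) + (0)·(0) + (1)·(1) + (2)·(2) + (-2)·(-2)) / 5 = 34/5 = 6.8
  s[X_1,X_2] = ((-4)·(2.6667) + (3)·(-1.3333) + (0)·(-0.3333) + (1)·(-1.3333) + (2)·(-0.3333) + (-2)·(0.6667)) / 5 = -18/5 = -3.6
  s[X_1,X_3] = ((-4)·(-0.8333) + (3)·(0.1667) + (0)·(0.1667) + (1)·(1.1667) + (2)·(0.1667) + (-2)·(-0.8333)) / 5 = 7/5 = 1.4
  s[X_2,X_2] = ((2.6667)·(2.6667) + (-1.3333)·(-1.3333) + (-0.3333)·(-0.3333) + (-1.3333)·(-1.3333) + (-0.3333)·(-0.3333) + (0.6667)·(0.6667)) / 5 = 11.3333/5 = 2.2667
  s[X_2,X_3] = ((2.6667)·(-0.8333) + (-1.3333)·(0.1667) + (-0.3333)·(0.1667) + (-1.3333)·(1.1667) + (-0.3333)·(0.1667) + (0.6667)·(-0.8333)) / 5 = -4.6667/5 = -0.9333
  s[X_3,X_3] = ((-0.8333)·(-0.8333) + (0.1667)·(0.1667) + (0.1667)·(0.1667) + (1.1667)·(1.1667) + (0.1667)·(0.1667) + (-0.8333)·(-0.8333)) / 5 = 2.8333/5 = 0.5667
  Sample standard deviations s_i = √(s[i,i]):
  s(X_1) = √(6.8) = 2.6077
  s(X_2) = √(2.2667) = 1.5055
  s(X_3) = √(0.5667) = 0.7528

Step 3 — r_{ij} = s_{ij} / (s_i · s_j):
  r[X_1,X_1] = 1 (diagonal).
  r[X_1,X_2] = -3.6 / (2.6077 · 1.5055) = -3.6 / 3.926 = -0.917
  r[X_1,X_3] = 1.4 / (2.6077 · 0.7528) = 1.4 / 1.963 = 0.7132
  r[X_2,X_2] = 1 (diagonal).
  r[X_2,X_3] = -0.9333 / (1.5055 · 0.7528) = -0.9333 / 1.1333 = -0.8235
  r[X_3,X_3] = 1 (diagonal).

R is symmetric with unit diagonal. Assembling:

R = [[1, -0.917, 0.7132],
 [-0.917, 1, -0.8235],
 [0.7132, -0.8235, 1]]
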